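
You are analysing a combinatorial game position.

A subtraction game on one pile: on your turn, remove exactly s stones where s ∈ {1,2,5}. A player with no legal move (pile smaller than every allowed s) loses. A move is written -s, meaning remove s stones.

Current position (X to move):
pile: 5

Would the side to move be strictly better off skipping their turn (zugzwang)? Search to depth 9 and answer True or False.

ply 1, X at 5 | -1=-1→4; -2=+1→3*; -5=+1→0
ply 2, O at 3 | -1=-1→2*; -2=-1→1
ply 3, X at 2 | -1=-1→1; -2=+1→0*
ply 4: 0 is terminal -1 (O); from 5 depth 9
pass branch (O moves first from the same position):
  | ply 1, O at 5 | -1=-1→4; -2=+1→3*; -5=+1→0
  | ply 2, X at 3 | -1=-1→2*; -2=-1→1
  | ply 3, O at 2 | -1=-1→1; -2=+1→0*
  | ply 4: 0 is terminal -1 (X); from 5 depth 9
X moving scores +1; X passing scores -1

zugzwang(5, X) = False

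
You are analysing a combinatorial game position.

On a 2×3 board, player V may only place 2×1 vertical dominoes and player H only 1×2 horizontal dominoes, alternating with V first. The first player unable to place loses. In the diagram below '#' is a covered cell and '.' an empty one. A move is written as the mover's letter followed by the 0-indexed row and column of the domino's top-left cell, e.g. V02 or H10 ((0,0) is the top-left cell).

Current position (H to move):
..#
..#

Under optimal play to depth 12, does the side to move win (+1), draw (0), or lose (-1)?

[..#/..#] H move#1: H00:+1/###/..#*, H10:+1/..#/###
[###/..#] end (terminal -1, V#2); searched ..#/..# to 12

value(..#/..#, H) = +1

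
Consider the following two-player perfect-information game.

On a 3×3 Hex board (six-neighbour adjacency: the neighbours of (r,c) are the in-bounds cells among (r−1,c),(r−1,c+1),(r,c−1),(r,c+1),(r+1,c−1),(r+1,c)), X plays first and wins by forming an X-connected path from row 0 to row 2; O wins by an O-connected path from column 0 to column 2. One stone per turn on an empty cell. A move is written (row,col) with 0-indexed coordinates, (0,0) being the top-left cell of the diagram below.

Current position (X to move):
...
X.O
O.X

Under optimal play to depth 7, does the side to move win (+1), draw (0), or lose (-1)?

value(.../X.O/O.X, X) = -1

[.../X.O/O.X] X move#1: (0,0):-1/X../X.O/O.X*, (0,1):-1/.X./X.O/O.X, (0,2):-1/..X/X.O/O.X, (1,1):-1/.../XXO/O.X, (2,1):-1/.../X.O/OXX
[X../X.O/O.X] O move#2: (0,1):+1/XO./X.O/O.X*, (0,2):+1/X.O/X.O/O.X, (1,1):+1/X../XOO/O.X, (2,1):+1/X../X.O/OOX
[XO./X.O/O.X] X move#3: (0,2):-1/XOX/X.O/O.X*, (1,1):-1/XO./XXO/O.X, (2,1):-1/XO./X.O/OXX
[XOX/X.O/O.X] O move#4: (1,1):+1/XOX/XOO/O.X*, (2,1):+1/XOX/X.O/OOX
[XOX/XOO/O.X] end (terminal -1, X#5); searched .../X.O/O.X to 7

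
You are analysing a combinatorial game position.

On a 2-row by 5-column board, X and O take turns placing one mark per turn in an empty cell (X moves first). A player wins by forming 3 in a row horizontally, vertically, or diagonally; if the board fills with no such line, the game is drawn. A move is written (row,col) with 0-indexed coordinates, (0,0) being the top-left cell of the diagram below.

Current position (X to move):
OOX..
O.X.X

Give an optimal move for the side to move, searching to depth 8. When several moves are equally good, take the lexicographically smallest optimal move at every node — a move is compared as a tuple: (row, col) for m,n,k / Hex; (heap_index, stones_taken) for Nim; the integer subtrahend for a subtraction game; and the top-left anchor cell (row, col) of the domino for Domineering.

X's best at [OOX../O.X.X]: (0,3)

p1 X@[OOX../O.X.X]: (0,3)[OOXX./O.X.X]+1* (0,4)[OOX.X/O.X.X]+1 (1,1)[OOX../OXX.X]+0 (1,3)[OOX../O.XXX]+1
p2 O@[OOXX./O.X.X]: (0,4)[OOXXO/O.X.X]-1* (1,1)[OOXX./OOX.X]-1 (1,3)[OOXX./O.XOX]-1
p3 X@[OOXXO/O.X.X]: (1,1)[OOXXO/OXX.X]+0 (1,3)[OOXXO/O.XXX]+1*
p4 O@[OOXXO/O.XXX] terminal -1; root [OOX../O.X.X] d8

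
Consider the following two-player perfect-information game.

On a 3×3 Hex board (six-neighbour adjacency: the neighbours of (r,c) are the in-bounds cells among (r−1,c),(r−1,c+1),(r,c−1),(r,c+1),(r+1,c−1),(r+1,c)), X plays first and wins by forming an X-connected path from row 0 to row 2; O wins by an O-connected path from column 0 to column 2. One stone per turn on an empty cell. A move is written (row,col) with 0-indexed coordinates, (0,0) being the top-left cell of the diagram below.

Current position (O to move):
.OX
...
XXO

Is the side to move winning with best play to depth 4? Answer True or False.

O winning at [.OX/.../XXO]: False

ply 1, O at .OX/.../XXO | (0,0)=-1→OOX/.../XXO*; (1,0)=-1→.OX/O../XXO; (1,1)=-1→.OX/.O./XXO; (1,2)=-1→.OX/..O/XXO
ply 2, X at OOX/.../XXO | (1,0)=+1→OOX/X../XXO*; (1,1)=+1→OOX/.X./XXO; (1,2)=+1→OOX/..X/XXO
ply 3, O at OOX/X../XXO | (1,1)=-1→OOX/XO./XXO*; (1,2)=-1→OOX/X.O/XXO
ply 4, X at OOX/XO./XXO | (1,2)=+1→OOX/XOX/XXO*
ply 5: OOX/XOX/XXO is terminal -1 (O); from .OX/.../XXO depth 4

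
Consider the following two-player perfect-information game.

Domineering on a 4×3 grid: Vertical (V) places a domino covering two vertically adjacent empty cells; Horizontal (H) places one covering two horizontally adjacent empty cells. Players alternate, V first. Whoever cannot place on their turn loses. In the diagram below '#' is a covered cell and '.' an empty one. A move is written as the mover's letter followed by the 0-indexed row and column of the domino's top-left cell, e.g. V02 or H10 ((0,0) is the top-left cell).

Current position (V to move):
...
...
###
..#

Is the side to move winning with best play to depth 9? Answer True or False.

[.../.../###/..#] V move#1: V00:-1/#../#../###/..#, V01:+1/.#./.#./###/..#*, V02:-1/..#/..#/###/..#
[.#./.#./###/..#] H move#2: H30:-1/.#./.#./###/###*
[.#./.#./###/###] V move#3: V00:+1/##./##./###/###*, V02:+1/.##/.##/###/###
[##./##./###/###] end (terminal -1, H#4); searched .../.../###/..# to 9

V winning at [.../.../###/..#]: True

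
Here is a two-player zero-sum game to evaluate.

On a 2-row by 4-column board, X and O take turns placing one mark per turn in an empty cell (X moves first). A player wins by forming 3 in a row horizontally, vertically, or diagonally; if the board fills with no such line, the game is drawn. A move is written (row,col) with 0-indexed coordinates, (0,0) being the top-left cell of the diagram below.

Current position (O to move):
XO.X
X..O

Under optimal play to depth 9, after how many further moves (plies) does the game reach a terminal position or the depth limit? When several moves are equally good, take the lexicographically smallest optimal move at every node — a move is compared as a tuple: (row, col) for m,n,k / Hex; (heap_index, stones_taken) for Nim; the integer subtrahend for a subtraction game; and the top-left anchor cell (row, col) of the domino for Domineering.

PV length from [XO.X/X..O]: 3 plies

p1 O@[XO.X/X..O]: (0,2)[XOOX/X..O]+0* (1,1)[XO.X/XO.O]+0 (1,2)[XO.X/X.OO]+0
p2 X@[XOOX/X..O]: (1,1)[XOOX/XX.O]+0* (1,2)[XOOX/X.XO]+0
p3 O@[XOOX/XX.O]: (1,2)[XOOX/XXOO]+0*
p4 X@[XOOX/XXOO] terminal +0; root [XO.X/X..O] d9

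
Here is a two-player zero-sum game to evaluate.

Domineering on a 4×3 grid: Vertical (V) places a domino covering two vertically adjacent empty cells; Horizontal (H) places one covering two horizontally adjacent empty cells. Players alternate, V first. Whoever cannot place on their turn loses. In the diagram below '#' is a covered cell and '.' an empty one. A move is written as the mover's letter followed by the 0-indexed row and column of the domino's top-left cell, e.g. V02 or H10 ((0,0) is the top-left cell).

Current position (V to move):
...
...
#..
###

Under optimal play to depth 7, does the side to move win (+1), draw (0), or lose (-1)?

p1 V@[.../.../#../###]: V00[#../#../#../###]-1 V01[.#./.#./#../###]+1* V02[..#/..#/#../###]-1 V11[.../.#./##./###]+1 V12[.../..#/#.#/###]-1
p2 H@[.#./.#./#../###]: H21[.#./.#./###/###]-1*
p3 V@[.#./.#./###/###]: V00[##./##./###/###]+1* V02[.##/.##/###/###]+1
p4 H@[##./##./###/###] terminal -1; root [.../.../#../###] d7

value(.../.../#../###, V) = +1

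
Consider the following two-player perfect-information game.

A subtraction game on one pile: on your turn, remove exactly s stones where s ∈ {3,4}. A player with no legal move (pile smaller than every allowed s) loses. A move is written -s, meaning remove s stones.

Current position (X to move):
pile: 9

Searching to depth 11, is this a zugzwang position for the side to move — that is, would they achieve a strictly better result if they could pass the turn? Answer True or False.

zugzwang(9, X) = True

ply 1, X at 9 | -3=-1→6*; -4=-1→5
ply 2, O at 6 | -3=-1→3; -4=+1→2*
ply 3: 2 is terminal -1 (X); from 9 depth 11
suppose X passes — search the same position with O to move:
pass> ply 1, O at 9 | -3=-1→6*; -4=-1→5
pass> ply 2, X at 6 | -3=-1→3; -4=+1→2*
pass> ply 3: 2 is terminal -1 (O); from 9 depth 11
for X: play -1, pass +1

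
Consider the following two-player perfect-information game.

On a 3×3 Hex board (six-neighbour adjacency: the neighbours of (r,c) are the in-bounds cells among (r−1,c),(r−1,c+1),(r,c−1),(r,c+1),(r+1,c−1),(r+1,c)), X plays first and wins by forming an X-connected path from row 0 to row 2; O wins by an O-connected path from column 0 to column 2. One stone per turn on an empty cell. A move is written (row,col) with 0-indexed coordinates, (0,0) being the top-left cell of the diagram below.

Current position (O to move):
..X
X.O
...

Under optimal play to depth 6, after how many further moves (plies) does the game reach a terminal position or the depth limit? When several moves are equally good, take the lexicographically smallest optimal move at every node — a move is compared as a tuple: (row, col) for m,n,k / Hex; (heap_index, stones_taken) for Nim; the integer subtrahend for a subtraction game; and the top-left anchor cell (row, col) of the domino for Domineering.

ply 1, O at ..X/X.O/... | (0,0)=-1→O.X/X.O/...; (0,1)=-1→.OX/X.O/...; (1,1)=-1→..X/XOO/...; (2,0)=+1→..X/X.O/O..*; (2,1)=-1→..X/X.O/.O.; (2,2)=-1→..X/X.O/..O
ply 2, X at ..X/X.O/O.. | (0,0)=-1→X.X/X.O/O..*; (0,1)=-1→.XX/X.O/O..; (1,1)=-1→..X/XXO/O..; (2,1)=-1→..X/X.O/OX.; (2,2)=-1→..X/X.O/O.X
ply 3, O at X.X/X.O/O.. | (0,1)=+1→XOX/X.O/O..*; (1,1)=+1→X.X/XOO/O..; (2,1)=+1→X.X/X.O/OO.; (2,2)=+1→X.X/X.O/O.O
ply 4, X at XOX/X.O/O.. | (1,1)=-1→XOX/XXO/O..*; (2,1)=-1→XOX/X.O/OX.; (2,2)=-1→XOX/X.O/O.X
ply 5, O at XOX/XXO/O.. | (2,1)=+1→XOX/XXO/OO.*; (2,2)=-1→XOX/XXO/O.O
ply 6: XOX/XXO/OO. is terminal -1 (X); from ..X/X.O/... depth 6

PV length from [..X/X.O/...]: 5 plies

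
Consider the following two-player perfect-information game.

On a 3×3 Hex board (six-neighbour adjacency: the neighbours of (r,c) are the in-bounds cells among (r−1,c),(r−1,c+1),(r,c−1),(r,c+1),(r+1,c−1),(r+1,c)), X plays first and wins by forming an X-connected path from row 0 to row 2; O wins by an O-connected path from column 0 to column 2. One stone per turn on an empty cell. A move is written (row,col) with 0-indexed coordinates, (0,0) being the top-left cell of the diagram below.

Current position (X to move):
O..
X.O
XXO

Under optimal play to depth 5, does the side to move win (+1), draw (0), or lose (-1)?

value(O../X.O/XXO, X) = +1

[O../X.O/XXO] X move#1: (0,1):+1/OX./X.O/XXO*, (0,2):+1/O.X/X.O/XXO, (1,1):+1/O../XXO/XXO
[OX./X.O/XXO] end (terminal -1, O#2); searched O../X.O/XXO to 5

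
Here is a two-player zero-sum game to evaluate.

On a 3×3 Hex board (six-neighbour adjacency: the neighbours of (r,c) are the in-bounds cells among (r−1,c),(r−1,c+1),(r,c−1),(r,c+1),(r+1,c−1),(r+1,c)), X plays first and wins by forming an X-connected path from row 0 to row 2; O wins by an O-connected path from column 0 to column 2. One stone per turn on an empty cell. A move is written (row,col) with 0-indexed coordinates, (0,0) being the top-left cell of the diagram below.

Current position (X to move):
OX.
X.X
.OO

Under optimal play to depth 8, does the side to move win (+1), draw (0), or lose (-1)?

[OX./X.X/.OO] X move#1: (0,2):-1/OXX/X.X/.OO, (1,1):-1/OX./XXX/.OO, (2,0):+1/OX./X.X/XOO*
[OX./X.X/XOO] end (terminal -1, O#2); searched OX./X.X/.OO to 8

value(OX./X.X/.OO, X) = +1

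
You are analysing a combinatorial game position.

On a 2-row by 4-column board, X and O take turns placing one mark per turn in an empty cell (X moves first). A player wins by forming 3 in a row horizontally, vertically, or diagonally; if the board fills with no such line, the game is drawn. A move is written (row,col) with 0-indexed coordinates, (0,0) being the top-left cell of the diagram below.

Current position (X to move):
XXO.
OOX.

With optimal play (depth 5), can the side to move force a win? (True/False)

X winning at [XXO./OOX.]: False

p1 X@[XXO./OOX.]: (0,3)[XXOX/OOX.]+0* (1,3)[XXO./OOXX]+0
p2 O@[XXOX/OOX.]: (1,3)[XXOX/OOXO]+0*
p3 X@[XXOX/OOXO] terminal +0; root [XXO./OOX.] d5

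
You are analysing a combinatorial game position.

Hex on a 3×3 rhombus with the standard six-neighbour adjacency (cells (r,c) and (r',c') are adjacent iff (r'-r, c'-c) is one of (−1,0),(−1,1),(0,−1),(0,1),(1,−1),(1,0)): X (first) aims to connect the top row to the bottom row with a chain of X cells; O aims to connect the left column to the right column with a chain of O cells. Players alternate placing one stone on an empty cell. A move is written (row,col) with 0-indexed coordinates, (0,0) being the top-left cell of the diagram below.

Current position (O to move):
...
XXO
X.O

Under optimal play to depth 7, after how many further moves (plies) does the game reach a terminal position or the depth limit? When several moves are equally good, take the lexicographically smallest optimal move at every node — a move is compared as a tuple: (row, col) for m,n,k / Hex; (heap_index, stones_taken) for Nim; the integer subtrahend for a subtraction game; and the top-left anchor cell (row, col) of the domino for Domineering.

ply 1, O at .../XXO/X.O | (0,0)=-1→O../XXO/X.O*; (0,1)=-1→.O./XXO/X.O; (0,2)=-1→..O/XXO/X.O; (2,1)=-1→.../XXO/XOO
ply 2, X at O../XXO/X.O | (0,1)=+1→OX./XXO/X.O*; (0,2)=+1→O.X/XXO/X.O; (2,1)=+1→O../XXO/XXO
ply 3: OX./XXO/X.O is terminal -1 (O); from .../XXO/X.O depth 7

PV length from [.../XXO/X.O]: 2 plies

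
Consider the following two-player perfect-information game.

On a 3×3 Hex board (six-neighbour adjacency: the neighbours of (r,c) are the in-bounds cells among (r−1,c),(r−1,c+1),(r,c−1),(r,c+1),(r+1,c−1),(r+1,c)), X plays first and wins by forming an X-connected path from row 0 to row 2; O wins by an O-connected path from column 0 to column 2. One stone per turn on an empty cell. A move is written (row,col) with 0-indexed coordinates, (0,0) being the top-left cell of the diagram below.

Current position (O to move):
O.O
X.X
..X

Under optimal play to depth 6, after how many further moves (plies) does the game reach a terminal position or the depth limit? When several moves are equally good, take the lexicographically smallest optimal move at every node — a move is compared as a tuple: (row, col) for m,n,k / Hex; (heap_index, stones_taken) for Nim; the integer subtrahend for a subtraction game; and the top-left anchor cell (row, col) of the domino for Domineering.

p1 O@[O.O/X.X/..X]: (0,1)[OOO/X.X/..X]+1* (1,1)[O.O/XOX/..X]+1 (2,0)[O.O/X.X/O.X]+1 (2,1)[O.O/X.X/.OX]-1
p2 X@[OOO/X.X/..X] terminal -1; root [O.O/X.X/..X] d6

PV length from [O.O/X.X/..X]: 1 ply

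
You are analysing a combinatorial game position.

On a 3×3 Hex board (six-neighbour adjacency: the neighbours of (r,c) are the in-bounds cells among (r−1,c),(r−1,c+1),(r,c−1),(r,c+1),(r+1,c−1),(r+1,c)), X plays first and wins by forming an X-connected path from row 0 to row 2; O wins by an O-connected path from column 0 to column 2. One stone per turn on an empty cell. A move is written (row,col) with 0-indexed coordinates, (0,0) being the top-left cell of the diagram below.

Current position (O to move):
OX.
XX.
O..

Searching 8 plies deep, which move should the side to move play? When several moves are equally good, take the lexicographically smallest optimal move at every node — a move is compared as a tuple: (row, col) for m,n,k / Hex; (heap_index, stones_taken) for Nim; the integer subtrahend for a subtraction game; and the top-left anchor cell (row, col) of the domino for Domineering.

O's best at [OX./XX./O..]: (2,1)

[OX./XX./O..] O move#1: (0,2):-1/OXO/XX./O.., (1,2):-1/OX./XXO/O.., (2,1):+1/OX./XX./OO.*, (2,2):-1/OX./XX./O.O
[OX./XX./OO.] X move#2: (0,2):-1/OXX/XX./OO.*, (1,2):-1/OX./XXX/OO., (2,2):-1/OX./XX./OOX
[OXX/XX./OO.] O move#3: (1,2):+1/OXX/XXO/OO.*, (2,2):+1/OXX/XX./OOO
[OXX/XXO/OO.] end (terminal -1, X#4); searched OX./XX./O.. to 8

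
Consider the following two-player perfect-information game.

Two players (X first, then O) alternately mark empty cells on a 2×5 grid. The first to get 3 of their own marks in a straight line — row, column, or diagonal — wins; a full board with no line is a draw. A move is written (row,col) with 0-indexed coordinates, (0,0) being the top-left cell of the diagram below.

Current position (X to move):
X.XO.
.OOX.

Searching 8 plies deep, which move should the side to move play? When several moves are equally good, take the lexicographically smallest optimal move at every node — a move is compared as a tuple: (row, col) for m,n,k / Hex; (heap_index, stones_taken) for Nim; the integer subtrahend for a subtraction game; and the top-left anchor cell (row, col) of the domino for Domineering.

X's best at [X.XO./.OOX.]: (0,1)

p1 X@[X.XO./.OOX.]: (0,1)[XXXO./.OOX.]+1* (0,4)[X.XOX/.OOX.]-1 (1,0)[X.XO./XOOX.]+0 (1,4)[X.XO./.OOXX]-1
p2 O@[XXXO./.OOX.] terminal -1; root [X.XO./.OOX.] d8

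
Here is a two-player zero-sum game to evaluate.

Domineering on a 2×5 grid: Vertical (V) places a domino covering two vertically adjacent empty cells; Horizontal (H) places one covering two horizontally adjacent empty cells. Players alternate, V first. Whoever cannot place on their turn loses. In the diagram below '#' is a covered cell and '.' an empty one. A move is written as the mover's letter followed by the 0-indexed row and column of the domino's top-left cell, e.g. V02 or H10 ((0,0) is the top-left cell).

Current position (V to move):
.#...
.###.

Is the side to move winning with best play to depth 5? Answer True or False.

V winning at [.#.../.###.]: True

ply 1, V at .#.../.###. | V00=-1→##.../####.; V04=+1→.#..#/.####*
ply 2, H at .#..#/.#### | H02=-1→.####/.####*
ply 3, V at .####/.#### | V00=+1→#####/#####*
ply 4: #####/##### is terminal -1 (H); from .#.../.###. depth 5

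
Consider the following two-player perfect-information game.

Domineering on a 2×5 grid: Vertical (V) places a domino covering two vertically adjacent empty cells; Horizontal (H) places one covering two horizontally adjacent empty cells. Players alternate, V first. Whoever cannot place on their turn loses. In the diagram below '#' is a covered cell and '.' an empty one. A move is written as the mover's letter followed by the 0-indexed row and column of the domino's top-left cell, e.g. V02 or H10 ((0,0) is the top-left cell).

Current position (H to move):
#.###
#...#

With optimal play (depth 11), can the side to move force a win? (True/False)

H winning at [#.###/#...#]: True

ply 1, H at #.###/#...# | H11=+1→#.###/###.#*; H12=-1→#.###/#.###
ply 2: #.###/###.# is terminal -1 (V); from #.###/#...# depth 11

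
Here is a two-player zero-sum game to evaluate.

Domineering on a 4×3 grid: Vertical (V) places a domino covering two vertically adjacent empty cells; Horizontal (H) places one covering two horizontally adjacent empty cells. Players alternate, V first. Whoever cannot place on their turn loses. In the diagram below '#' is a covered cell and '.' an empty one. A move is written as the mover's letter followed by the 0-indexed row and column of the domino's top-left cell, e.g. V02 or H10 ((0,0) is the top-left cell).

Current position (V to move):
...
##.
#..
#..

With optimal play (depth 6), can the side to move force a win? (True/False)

V winning at [.../##./#../#..]: True

ply 1, V at .../##./#../#.. | V02=-1→..#/###/#../#..; V12=-1→.../###/#.#/#..; V21=+1→.../##./##./##.*; V22=+1→.../##./#.#/#.#
ply 2, H at .../##./##./##. | H00=-1→##./##./##./##.*; H01=-1→.##/##./##./##.
ply 3, V at ##./##./##./##. | V02=+1→###/###/##./##.*; V12=+1→##./###/###/##.; V22=+1→##./##./###/###
ply 4: ###/###/##./##. is terminal -1 (H); from .../##./#../#.. depth 6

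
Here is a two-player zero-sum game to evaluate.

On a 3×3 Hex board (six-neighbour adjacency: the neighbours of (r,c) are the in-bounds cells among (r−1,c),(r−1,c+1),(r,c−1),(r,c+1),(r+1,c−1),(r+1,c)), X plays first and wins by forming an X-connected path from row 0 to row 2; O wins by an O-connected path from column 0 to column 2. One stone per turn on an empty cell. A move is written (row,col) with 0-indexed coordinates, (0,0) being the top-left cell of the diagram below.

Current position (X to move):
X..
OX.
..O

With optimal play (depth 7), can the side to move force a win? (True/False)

X winning at [X../OX./..O]: True

[X../OX./..O] X move#1: (0,1):+1/XX./OX./..O*, (0,2):+1/X.X/OX./..O, (1,2):+1/X../OXX/..O, (2,0):+1/X../OX./X.O, (2,1):+1/X../OX./.XO
[XX./OX./..O] O move#2: (0,2):-1/XXO/OX./..O*, (1,2):-1/XX./OXO/..O, (2,0):-1/XX./OX./O.O, (2,1):-1/XX./OX./.OO
[XXO/OX./..O] X move#3: (1,2):+1/XXO/OXX/..O*, (2,0):+1/XXO/OX./X.O, (2,1):+1/XXO/OX./.XO
[XXO/OXX/..O] O move#4: (2,0):-1/XXO/OXX/O.O*, (2,1):-1/XXO/OXX/.OO
[XXO/OXX/O.O] X move#5: (2,1):+1/XXO/OXX/OXO*
[XXO/OXX/OXO] end (terminal -1, O#6); searched X../OX./..O to 7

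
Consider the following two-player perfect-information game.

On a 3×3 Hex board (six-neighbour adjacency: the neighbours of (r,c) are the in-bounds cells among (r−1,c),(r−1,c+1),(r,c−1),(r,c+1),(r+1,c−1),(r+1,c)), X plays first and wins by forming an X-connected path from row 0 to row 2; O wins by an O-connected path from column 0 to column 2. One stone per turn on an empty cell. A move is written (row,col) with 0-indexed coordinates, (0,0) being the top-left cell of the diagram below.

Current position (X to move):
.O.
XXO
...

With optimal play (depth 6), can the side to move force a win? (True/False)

X winning at [.O./XXO/...]: True

[.O./XXO/...] X move#1: (0,0):+1/XO./XXO/...*, (0,2):+1/.OX/XXO/..., (2,0):+1/.O./XXO/X.., (2,1):+1/.O./XXO/.X., (2,2):+1/.O./XXO/..X
[XO./XXO/...] O move#2: (0,2):-1/XOO/XXO/...*, (2,0):-1/XO./XXO/O.., (2,1):-1/XO./XXO/.O., (2,2):-1/XO./XXO/..O
[XOO/XXO/...] X move#3: (2,0):+1/XOO/XXO/X..*, (2,1):+1/XOO/XXO/.X., (2,2):+1/XOO/XXO/..X
[XOO/XXO/X..] end (terminal -1, O#4); searched .O./XXO/... to 6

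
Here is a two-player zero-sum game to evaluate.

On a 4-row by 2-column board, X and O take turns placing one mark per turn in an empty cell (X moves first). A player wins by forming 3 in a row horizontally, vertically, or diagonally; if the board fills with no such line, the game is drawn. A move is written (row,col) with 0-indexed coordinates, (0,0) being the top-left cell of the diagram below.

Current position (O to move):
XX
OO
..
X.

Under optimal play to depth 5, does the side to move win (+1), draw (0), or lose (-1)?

ply 1, O at XX/OO/../X. | (2,0)=+0→XX/OO/O./X.*; (2,1)=+0→XX/OO/.O/X.; (3,1)=+0→XX/OO/../XO
ply 2, X at XX/OO/O./X. | (2,1)=+0→XX/OO/OX/X.*; (3,1)=+0→XX/OO/O./XX
ply 3, O at XX/OO/OX/X. | (3,1)=+0→XX/OO/OX/XO*
ply 4: XX/OO/OX/XO is terminal +0 (X); from XX/OO/../X. depth 5

value(XX/OO/../X., O) = 0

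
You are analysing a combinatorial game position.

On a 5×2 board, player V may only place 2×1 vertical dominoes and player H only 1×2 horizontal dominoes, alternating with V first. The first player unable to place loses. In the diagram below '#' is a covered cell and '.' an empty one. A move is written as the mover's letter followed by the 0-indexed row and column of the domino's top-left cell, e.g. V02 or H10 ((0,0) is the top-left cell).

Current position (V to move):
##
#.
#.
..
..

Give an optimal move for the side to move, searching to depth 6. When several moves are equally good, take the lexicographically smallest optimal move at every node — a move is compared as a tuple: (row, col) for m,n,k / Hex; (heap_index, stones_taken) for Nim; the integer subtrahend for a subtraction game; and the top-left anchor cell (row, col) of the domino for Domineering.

V's best at [##/#./#./../..]: V30

[##/#./#./../..] V move#1: V11:-1/##/##/##/../.., V21:-1/##/#./##/.#/.., V30:+1/##/#./#./#./#.*, V31:+1/##/#./#./.#/.#
[##/#./#./#./#.] end (terminal -1, H#2); searched ##/#./#./../.. to 6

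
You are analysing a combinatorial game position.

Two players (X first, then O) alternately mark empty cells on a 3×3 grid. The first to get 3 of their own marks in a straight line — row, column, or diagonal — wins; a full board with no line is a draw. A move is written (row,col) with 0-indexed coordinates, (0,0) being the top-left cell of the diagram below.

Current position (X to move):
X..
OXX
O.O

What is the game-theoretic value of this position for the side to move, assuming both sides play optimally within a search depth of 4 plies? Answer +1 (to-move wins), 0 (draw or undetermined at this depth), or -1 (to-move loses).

p1 X@[X../OXX/O.O]: (0,1)[XX./OXX/O.O]-1 (0,2)[X.X/OXX/O.O]-1 (2,1)[X../OXX/OXO]+0*
p2 O@[X../OXX/OXO]: (0,1)[XO./OXX/OXO]+0* (0,2)[X.O/OXX/OXO]-1
p3 X@[XO./OXX/OXO]: (0,2)[XOX/OXX/OXO]+0*
p4 O@[XOX/OXX/OXO] terminal +0; root [X../OXX/O.O] d4

value(X../OXX/O.O, X) = 0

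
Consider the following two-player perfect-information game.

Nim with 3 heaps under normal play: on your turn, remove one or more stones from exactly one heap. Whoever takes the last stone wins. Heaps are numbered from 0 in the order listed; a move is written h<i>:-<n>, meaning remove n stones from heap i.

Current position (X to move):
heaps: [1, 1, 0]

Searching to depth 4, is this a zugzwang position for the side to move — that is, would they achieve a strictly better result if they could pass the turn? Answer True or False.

ply 1, X at (1,1,0) | h0:-1=-1→(0,1,0)*; h1:-1=-1→(1,0,0)
ply 2, O at (0,1,0) | h1:-1=+1→(0,0,0)*
ply 3: (0,0,0) is terminal -1 (X); from (1,1,0) depth 4
pass branch (O moves first from the same position):
  | ply 1, O at (1,1,0) | h0:-1=-1→(0,1,0)*; h1:-1=-1→(1,0,0)
  | ply 2, X at (0,1,0) | h1:-1=+1→(0,0,0)*
  | ply 3: (0,0,0) is terminal -1 (O); from (1,1,0) depth 4
X moving scores -1; X passing scores +1

zugzwang((1,1,0), X) = True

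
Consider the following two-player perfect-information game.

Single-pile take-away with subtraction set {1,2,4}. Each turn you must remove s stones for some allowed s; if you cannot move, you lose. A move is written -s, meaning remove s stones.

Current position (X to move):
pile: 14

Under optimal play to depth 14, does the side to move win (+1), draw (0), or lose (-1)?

p1 X@[14]: -1[13]-1 -2[12]+1* -4[10]-1
p2 O@[12]: -1[11]-1* -2[10]-1 -4[8]-1
p3 X@[11]: -1[10]-1 -2[9]+1* -4[7]-1
p4 O@[9]: -1[8]-1* -2[7]-1 -4[5]-1
p5 X@[8]: -1[7]-1 -2[6]+1* -4[4]-1
p6 O@[6]: -1[5]-1* -2[4]-1 -4[2]-1
p7 X@[5]: -1[4]-1 -2[3]+1* -4[1]-1
p8 O@[3]: -1[2]-1* -2[1]-1
p9 X@[2]: -1[1]-1 -2[0]+1*
p10 O@[0] terminal -1; root [14] d14

value(14, X) = +1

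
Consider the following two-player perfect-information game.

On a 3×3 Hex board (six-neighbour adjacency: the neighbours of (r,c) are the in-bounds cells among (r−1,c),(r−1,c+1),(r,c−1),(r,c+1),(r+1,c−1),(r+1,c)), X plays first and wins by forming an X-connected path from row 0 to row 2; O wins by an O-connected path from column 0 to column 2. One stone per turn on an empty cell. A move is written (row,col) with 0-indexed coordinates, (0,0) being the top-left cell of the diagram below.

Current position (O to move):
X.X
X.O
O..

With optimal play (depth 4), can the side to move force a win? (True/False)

O winning at [X.X/X.O/O..]: True

[X.X/X.O/O..] O move#1: (0,1):+1/XOX/X.O/O..*, (1,1):+1/X.X/XOO/O.., (2,1):+1/X.X/X.O/OO., (2,2):+1/X.X/X.O/O.O
[XOX/X.O/O..] X move#2: (1,1):-1/XOX/XXO/O..*, (2,1):-1/XOX/X.O/OX., (2,2):-1/XOX/X.O/O.X
[XOX/XXO/O..] O move#3: (2,1):+1/XOX/XXO/OO.*, (2,2):-1/XOX/XXO/O.O
[XOX/XXO/OO.] end (terminal -1, X#4); searched X.X/X.O/O.. to 4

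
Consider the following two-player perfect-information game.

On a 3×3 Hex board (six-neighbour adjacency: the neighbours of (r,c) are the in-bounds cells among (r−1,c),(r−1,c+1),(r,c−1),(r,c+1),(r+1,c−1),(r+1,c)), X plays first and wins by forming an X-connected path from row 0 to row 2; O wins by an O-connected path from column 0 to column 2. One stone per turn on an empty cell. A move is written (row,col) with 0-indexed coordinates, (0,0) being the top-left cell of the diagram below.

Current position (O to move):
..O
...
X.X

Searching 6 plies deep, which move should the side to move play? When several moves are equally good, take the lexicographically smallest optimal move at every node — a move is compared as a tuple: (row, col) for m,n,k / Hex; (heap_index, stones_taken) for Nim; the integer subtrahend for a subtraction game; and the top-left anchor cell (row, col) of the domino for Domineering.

p1 O@[..O/.../X.X]: (0,0)[O.O/.../X.X]-1 (0,1)[.OO/.../X.X]+1* (1,0)[..O/O../X.X]+1 (1,1)[..O/.O./X.X]-1 (1,2)[..O/..O/X.X]-1 (2,1)[..O/.../XOX]-1
p2 X@[.OO/.../X.X]: (0,0)[XOO/.../X.X]-1* (1,0)[.OO/X../X.X]-1 (1,1)[.OO/.X./X.X]-1 (1,2)[.OO/..X/X.X]-1 (2,1)[.OO/.../XXX]-1
p3 O@[XOO/.../X.X]: (1,0)[XOO/O../X.X]+1* (1,1)[XOO/.O./X.X]-1 (1,2)[XOO/..O/X.X]-1 (2,1)[XOO/.../XOX]-1
p4 X@[XOO/O../X.X] terminal -1; root [..O/.../X.X] d6

O's best at [..O/.../X.X]: (0,1)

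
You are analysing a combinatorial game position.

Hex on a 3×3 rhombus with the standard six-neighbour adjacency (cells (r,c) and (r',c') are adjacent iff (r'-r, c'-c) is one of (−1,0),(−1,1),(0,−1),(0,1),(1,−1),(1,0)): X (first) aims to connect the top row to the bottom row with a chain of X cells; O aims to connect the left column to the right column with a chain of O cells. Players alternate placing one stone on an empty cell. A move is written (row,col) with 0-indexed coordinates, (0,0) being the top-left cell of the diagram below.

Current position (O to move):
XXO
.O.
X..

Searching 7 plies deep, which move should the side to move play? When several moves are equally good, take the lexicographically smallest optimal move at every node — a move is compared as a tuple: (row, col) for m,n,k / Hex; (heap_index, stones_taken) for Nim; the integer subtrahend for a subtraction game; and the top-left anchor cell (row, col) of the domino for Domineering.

O's best at [XXO/.O./X..]: (1,0)

ply 1, O at XXO/.O./X.. | (1,0)=+1→XXO/OO./X..*; (1,2)=-1→XXO/.OO/X..; (2,1)=-1→XXO/.O./XO.; (2,2)=-1→XXO/.O./X.O
ply 2: XXO/OO./X.. is terminal -1 (X); from XXO/.O./X.. depth 7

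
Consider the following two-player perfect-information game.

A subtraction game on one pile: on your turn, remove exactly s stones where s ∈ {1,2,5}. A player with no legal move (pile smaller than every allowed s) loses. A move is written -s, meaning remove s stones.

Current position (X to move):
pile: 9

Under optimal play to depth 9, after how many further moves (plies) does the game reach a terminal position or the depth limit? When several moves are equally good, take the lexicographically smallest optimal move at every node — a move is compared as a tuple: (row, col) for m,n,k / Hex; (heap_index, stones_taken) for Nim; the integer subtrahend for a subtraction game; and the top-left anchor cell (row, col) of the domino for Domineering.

ply 1, X at 9 | -1=-1→8*; -2=-1→7; -5=-1→4
ply 2, O at 8 | -1=-1→7; -2=+1→6*; -5=+1→3
ply 3, X at 6 | -1=-1→5*; -2=-1→4; -5=-1→1
ply 4, O at 5 | -1=-1→4; -2=+1→3*; -5=+1→0
ply 5, X at 3 | -1=-1→2*; -2=-1→1
ply 6, O at 2 | -1=-1→1; -2=+1→0*
ply 7: 0 is terminal -1 (X); from 9 depth 9

PV length from [9]: 6 plies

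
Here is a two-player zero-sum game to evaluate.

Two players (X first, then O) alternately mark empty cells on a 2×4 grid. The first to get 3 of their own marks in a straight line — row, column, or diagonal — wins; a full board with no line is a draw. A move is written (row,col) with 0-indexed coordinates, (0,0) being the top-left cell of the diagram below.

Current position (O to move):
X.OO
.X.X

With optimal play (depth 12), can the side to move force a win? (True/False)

O winning at [X.OO/.X.X]: True

ply 1, O at X.OO/.X.X | (0,1)=+1→XOOO/.X.X*; (1,0)=-1→X.OO/OX.X; (1,2)=+0→X.OO/.XOX
ply 2: XOOO/.X.X is terminal -1 (X); from X.OO/.X.X depth 12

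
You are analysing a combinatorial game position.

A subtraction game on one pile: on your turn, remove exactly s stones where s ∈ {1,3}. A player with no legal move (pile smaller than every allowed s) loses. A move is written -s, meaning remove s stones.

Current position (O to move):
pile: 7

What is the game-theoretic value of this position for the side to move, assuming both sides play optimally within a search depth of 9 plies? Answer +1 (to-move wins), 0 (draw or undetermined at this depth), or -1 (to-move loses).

value(7, O) = +1

p1 O@[7]: -1[6]+1* -3[4]+1
p2 X@[6]: -1[5]-1* -3[3]-1
p3 O@[5]: -1[4]+1* -3[2]+1
p4 X@[4]: -1[3]-1* -3[1]-1
p5 O@[3]: -1[2]+1* -3[0]+1
p6 X@[2]: -1[1]-1*
p7 O@[1]: -1[0]+1*
p8 X@[0] terminal -1; root [7] d9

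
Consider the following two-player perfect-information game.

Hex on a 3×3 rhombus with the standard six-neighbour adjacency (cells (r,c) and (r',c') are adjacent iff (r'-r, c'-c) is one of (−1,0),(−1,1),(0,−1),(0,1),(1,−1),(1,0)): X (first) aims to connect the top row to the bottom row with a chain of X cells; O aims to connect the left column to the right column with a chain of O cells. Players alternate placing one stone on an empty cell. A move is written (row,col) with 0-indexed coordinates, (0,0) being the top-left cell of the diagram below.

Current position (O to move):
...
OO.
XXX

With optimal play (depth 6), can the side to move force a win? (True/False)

[.../OO./XXX] O move#1: (0,0):+1/O../OO./XXX*, (0,1):+1/.O./OO./XXX, (0,2):+1/..O/OO./XXX, (1,2):+1/.../OOO/XXX
[O../OO./XXX] X move#2: (0,1):-1/OX./OO./XXX*, (0,2):-1/O.X/OO./XXX, (1,2):-1/O../OOX/XXX
[OX./OO./XXX] O move#3: (0,2):+1/OXO/OO./XXX*, (1,2):+1/OX./OOO/XXX
[OXO/OO./XXX] end (terminal -1, X#4); searched .../OO./XXX to 6

O winning at [.../OO./XXX]: True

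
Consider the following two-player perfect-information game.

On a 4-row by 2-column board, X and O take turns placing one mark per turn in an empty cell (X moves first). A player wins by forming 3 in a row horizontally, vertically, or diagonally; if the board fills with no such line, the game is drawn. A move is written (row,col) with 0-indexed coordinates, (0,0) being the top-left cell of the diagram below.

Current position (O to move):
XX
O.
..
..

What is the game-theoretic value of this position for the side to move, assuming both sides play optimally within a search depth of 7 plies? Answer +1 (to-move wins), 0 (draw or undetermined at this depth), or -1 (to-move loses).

p1 O@[XX/O./../..]: (1,1)[XX/OO/../..]+0* (2,0)[XX/O./O./..]+0 (2,1)[XX/O./.O/..]+0 (3,0)[XX/O./../O.]+0 (3,1)[XX/O./../.O]+0
p2 X@[XX/OO/../..]: (2,0)[XX/OO/X./..]+0* (2,1)[XX/OO/.X/..]+0 (3,0)[XX/OO/../X.]+0 (3,1)[XX/OO/../.X]+0
p3 O@[XX/OO/X./..]: (2,1)[XX/OO/XO/..]+0* (3,0)[XX/OO/X./O.]+0 (3,1)[XX/OO/X./.O]+0
p4 X@[XX/OO/XO/..]: (3,0)[XX/OO/XO/X.]-1 (3,1)[XX/OO/XO/.X]+0*
p5 O@[XX/OO/XO/.X]: (3,0)[XX/OO/XO/OX]+0*
p6 X@[XX/OO/XO/OX] terminal +0; root [XX/O./../..] d7

value(XX/O./../.., O) = 0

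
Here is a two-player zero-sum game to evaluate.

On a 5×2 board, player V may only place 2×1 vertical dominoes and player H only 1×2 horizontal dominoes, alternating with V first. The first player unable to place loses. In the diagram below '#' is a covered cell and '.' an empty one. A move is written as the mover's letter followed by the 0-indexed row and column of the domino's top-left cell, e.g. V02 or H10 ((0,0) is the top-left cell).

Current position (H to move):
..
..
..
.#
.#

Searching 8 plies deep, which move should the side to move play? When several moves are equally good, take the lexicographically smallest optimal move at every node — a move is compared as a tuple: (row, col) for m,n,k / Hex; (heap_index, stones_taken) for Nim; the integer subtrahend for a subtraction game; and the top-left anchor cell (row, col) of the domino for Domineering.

p1 H@[../../../.#/.#]: H00[##/../../.#/.#]-1 H10[../##/../.#/.#]+1* H20[../../##/.#/.#]-1
p2 V@[../##/../.#/.#]: V20[../##/#./##/.#]-1* V30[../##/../##/##]-1
p3 H@[../##/#./##/.#]: H00[##/##/#./##/.#]+1*
p4 V@[##/##/#./##/.#] terminal -1; root [../../../.#/.#] d8

H's best at [../../../.#/.#]: H10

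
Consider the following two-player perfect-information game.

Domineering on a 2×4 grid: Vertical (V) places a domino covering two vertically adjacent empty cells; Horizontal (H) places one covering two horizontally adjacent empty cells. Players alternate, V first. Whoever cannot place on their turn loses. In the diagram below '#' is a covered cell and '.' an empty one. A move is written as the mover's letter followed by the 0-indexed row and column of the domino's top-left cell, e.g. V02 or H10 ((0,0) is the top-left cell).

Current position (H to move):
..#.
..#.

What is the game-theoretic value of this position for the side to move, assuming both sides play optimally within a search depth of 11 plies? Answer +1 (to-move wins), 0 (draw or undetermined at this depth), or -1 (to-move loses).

[..#./..#.] H move#1: H00:+1/###./..#.*, H10:+1/..#./###.
[###./..#.] V move#2: V03:-1/####/..##*
[####/..##] H move#3: H10:+1/####/####*
[####/####] end (terminal -1, V#4); searched ..#./..#. to 11

value(..#./..#., H) = +1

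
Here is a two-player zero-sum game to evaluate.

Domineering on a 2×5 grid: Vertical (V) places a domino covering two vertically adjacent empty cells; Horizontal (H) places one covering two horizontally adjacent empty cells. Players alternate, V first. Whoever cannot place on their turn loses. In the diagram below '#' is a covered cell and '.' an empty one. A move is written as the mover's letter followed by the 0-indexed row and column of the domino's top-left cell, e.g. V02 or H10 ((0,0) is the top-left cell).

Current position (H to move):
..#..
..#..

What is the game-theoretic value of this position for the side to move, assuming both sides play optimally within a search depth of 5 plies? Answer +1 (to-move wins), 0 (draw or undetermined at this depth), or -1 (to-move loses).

value(..#../..#.., H) = -1

[..#../..#..] H move#1: H00:-1/###../..#..*, H03:-1/..###/..#.., H10:-1/..#../###.., H13:-1/..#../..###
[###../..#..] V move#2: V03:+1/####./..##.*, V04:+1/###.#/..#.#
[####./..##.] H move#3: H10:-1/####./####.*
[####./####.] V move#4: V04:+1/#####/#####*
[#####/#####] end (terminal -1, H#5); searched ..#../..#.. to 5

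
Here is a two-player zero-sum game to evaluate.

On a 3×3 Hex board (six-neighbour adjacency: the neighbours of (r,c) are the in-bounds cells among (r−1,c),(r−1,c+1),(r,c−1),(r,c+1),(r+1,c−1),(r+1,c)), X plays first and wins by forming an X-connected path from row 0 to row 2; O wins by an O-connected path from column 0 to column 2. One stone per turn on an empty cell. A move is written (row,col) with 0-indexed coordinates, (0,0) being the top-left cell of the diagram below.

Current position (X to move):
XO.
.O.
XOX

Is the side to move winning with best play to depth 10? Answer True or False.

[XO./.O./XOX] X move#1: (0,2):+1/XOX/.O./XOX*, (1,0):+1/XO./XO./XOX, (1,2):+1/XO./.OX/XOX
[XOX/.O./XOX] O move#2: (1,0):-1/XOX/OO./XOX*, (1,2):-1/XOX/.OO/XOX
[XOX/OO./XOX] X move#3: (1,2):+1/XOX/OOX/XOX*
[XOX/OOX/XOX] end (terminal -1, O#4); searched XO./.O./XOX to 10

X winning at [XO./.O./XOX]: True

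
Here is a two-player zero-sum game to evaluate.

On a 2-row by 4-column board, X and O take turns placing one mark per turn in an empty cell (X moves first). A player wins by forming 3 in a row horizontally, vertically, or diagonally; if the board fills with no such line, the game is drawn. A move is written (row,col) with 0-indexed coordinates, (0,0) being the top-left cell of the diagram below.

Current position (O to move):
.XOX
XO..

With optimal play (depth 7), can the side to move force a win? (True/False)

O winning at [.XOX/XO..]: False

[.XOX/XO..] O move#1: (0,0):+0/OXOX/XO..*, (1,2):+0/.XOX/XOO., (1,3):+0/.XOX/XO.O
[OXOX/XO..] X move#2: (1,2):+0/OXOX/XOX.*, (1,3):+0/OXOX/XO.X
[OXOX/XOX.] O move#3: (1,3):+0/OXOX/XOXO*
[OXOX/XOXO] end (terminal +0, X#4); searched .XOX/XO.. to 7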